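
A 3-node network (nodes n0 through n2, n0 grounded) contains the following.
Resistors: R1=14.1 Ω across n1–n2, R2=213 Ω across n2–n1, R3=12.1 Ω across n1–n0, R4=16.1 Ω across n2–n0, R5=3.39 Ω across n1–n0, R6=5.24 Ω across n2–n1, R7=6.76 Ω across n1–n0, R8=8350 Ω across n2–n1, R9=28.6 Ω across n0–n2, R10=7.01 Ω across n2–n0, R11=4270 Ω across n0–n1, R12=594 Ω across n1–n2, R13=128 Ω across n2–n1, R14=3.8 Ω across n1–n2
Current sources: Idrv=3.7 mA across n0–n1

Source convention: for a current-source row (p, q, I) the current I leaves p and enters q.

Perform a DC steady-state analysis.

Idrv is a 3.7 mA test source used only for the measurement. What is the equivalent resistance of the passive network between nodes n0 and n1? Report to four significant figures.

MNA unknowns: 2 node voltages V₁..V_2
R1: Y=0.07092 on G[1,2]
R2: Y=0.004695 on G[2,1]
R3: Y=0.08264 on G[1,0]
R4: Y=0.06211 on G[2,0]
R5: Y=0.2950 on G[1,0]
R6: Y=0.1908 on G[2,1]
R7: Y=0.1479 on G[1,0]
R8: Y=0.0001198 on G[2,1]
R9: Y=0.03497 on G[0,2]
R10: Y=0.1427 on G[2,0]
R11: Y=0.0002342 on G[0,1]
R12: Y=0.001684 on G[1,2]
R13: Y=0.007812 on G[2,1]
R14: Y=0.2632 on G[1,2]
Idrv: z[0]−=0.0037, z[1]+=0.0037
solve → V1=0.005349, V2=0.003703

R_eq = 1.446 Ω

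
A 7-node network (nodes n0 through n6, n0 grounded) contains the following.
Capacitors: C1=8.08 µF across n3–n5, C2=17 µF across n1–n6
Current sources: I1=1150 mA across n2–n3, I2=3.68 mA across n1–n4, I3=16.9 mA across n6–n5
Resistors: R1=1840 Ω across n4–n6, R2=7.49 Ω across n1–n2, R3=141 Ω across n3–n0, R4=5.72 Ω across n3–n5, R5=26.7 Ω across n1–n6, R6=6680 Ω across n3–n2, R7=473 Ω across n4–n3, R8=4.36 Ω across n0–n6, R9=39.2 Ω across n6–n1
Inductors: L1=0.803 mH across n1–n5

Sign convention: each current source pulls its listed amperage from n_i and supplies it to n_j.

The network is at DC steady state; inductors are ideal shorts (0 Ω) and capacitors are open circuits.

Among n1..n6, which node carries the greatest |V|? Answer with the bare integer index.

Element admittances at DC:
  Y(C1) = 0.000 S between n3,n5
  I1: injects 1.15 A into n3 (from n2)
  Y(R1) = 0.0005435 S between n4,n6
  Y(R2) = 0.1335 S between n1,n2
  Y(R3) = 0.007092 S between n3,n0
  I2: injects 0.00368 A into n4 (from n1)
  L1: short n1↔n5 (DC inductor)
  Y(C2) = 0.000 S between n1,n6
  Y(R4) = 0.1748 S between n3,n5
  Y(R5) = 0.03745 S between n1,n6
  Y(R6) = 0.0001497 S between n3,n2
  Y(R7) = 0.002114 S between n4,n3
  Y(R8) = 0.2294 S between n0,n6
  Y(R9) = 0.02551 S between n6,n1
  I3: injects 0.0169 A into n5 (from n6)
Assemble and solve the 7×7 MNA system:
  V(n1)=-0.6065  V(n2)=-9.203  V(n3)=5.728  V(n4)=5.905  V(n5)=-0.6065  V(n6)=-0.1771
  i(L1)=-1.124

2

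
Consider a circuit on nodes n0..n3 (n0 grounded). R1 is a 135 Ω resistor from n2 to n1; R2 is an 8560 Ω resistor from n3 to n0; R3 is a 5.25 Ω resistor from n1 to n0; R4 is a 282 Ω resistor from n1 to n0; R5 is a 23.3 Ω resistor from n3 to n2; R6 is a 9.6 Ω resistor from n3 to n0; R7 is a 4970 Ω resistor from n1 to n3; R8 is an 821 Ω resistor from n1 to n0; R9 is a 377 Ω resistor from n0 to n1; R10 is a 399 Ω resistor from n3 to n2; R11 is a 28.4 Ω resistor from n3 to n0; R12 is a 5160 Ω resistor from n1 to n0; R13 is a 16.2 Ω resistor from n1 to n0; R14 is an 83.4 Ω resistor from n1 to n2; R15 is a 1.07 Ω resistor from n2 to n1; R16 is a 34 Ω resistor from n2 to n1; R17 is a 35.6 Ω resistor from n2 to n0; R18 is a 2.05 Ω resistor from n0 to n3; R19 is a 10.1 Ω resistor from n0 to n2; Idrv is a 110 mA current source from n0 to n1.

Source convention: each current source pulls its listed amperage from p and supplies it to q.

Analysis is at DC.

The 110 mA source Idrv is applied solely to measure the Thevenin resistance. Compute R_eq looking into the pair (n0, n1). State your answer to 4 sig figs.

R_eq = 2.472 Ω

Element admittances at DC:
  Y(R1) = 0.007407 S between n2,n1
  Y(R2) = 0.0001168 S between n3,n0
  Y(R3) = 0.1905 S between n1,n0
  Y(R4) = 0.003546 S between n1,n0
  Y(R5) = 0.04292 S between n3,n2
  Y(R6) = 0.1042 S between n3,n0
  Y(R7) = 0.0002012 S between n1,n3
  Y(R8) = 0.001218 S between n1,n0
  Y(R9) = 0.002653 S between n0,n1
  Y(R10) = 0.002506 S between n3,n2
  Y(R11) = 0.03521 S between n3,n0
  Y(R12) = 0.0001938 S between n1,n0
  Y(R13) = 0.06173 S between n1,n0
  Y(R14) = 0.01199 S between n1,n2
  Y(R15) = 0.9346 S between n2,n1
  Y(R16) = 0.02941 S between n2,n1
  Y(R17) = 0.02809 S between n2,n0
  Y(R18) = 0.4878 S between n0,n3
  Y(R19) = 0.09901 S between n0,n2
  Idrv: injects 0.11 A into n1 (from n0)
Assemble and solve the 3×3 MNA system:
  V(n1)=0.2719  V(n2)=0.2319  V(n3)=0.01574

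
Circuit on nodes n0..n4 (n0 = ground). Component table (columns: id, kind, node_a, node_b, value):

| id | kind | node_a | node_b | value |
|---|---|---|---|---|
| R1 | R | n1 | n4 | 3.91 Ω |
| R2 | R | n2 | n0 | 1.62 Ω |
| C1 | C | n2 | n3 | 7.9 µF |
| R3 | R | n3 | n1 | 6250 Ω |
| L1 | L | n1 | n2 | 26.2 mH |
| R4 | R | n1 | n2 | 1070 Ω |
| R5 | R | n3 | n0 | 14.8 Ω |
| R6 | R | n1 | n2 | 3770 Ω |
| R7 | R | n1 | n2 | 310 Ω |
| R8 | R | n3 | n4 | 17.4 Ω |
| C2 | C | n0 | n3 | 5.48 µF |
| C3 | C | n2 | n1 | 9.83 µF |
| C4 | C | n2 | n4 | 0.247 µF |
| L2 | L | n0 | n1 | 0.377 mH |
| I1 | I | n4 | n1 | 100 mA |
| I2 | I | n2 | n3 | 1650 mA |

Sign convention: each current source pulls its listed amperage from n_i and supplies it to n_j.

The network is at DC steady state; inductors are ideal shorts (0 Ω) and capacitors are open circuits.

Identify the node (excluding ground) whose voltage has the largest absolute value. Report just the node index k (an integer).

Element admittances at DC:
  Y(R1) = 0.2558 S between n1,n4
  Y(R2) = 0.6173 S between n2,n0
  Y(C1) = 0.000 S between n2,n3
  Y(R3) = 0.0001600 S between n3,n1
  L1: short n1↔n2 (DC inductor)
  Y(R4) = 0.0009346 S between n1,n2
  Y(R5) = 0.06757 S between n3,n0
  Y(R6) = 0.0002653 S between n1,n2
  Y(R7) = 0.003226 S between n1,n2
  Y(R8) = 0.05747 S between n3,n4
  Y(C2) = 0.000 S between n0,n3
  Y(C3) = 0.000 S between n2,n1
  Y(C4) = 0.000 S between n2,n4
  L2: short n0↔n1 (DC inductor)
  I1: injects 0.1 A into n1 (from n4)
  I2: injects 1.65 A into n3 (from n2)
Assemble and solve the 6×6 MNA system:
  V(n1)=0.000  V(n2)=0.000  V(n3)=14.23  V(n4)=2.292
  i(L1)=1.650  i(L2)=0.9616

3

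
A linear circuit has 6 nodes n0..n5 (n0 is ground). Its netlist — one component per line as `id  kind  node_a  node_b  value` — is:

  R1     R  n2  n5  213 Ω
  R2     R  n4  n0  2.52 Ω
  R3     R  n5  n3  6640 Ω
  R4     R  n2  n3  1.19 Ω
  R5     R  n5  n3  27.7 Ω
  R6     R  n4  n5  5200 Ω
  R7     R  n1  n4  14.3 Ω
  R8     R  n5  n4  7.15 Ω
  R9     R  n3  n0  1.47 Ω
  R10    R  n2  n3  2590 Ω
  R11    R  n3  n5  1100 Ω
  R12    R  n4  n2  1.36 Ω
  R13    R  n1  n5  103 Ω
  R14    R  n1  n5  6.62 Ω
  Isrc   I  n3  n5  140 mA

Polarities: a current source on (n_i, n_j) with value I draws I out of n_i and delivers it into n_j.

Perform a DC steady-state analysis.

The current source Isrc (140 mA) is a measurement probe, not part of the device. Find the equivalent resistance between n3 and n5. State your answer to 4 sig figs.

Apply KCL at each of the 5 non-ground nodes and solve the resulting linear system.
Node n1: branches {R7, R13, R14} → V_1 = 0.5110
Node n2: branches {R1, R4, R10, R12} → V_2 = 0.01885
Node n3: branches {R3, R4, R5, R9, R10, R11, Isrc} → V_3 = -0.06332
Node n4: branches {R2, R6, R7, R8, R12} → V_4 = 0.1085
Node n5: branches {R1, R3, R5, R6, R8, R11, R13, R14, Isrc} → V_5 = 0.6860

R_eq = 5.352 Ω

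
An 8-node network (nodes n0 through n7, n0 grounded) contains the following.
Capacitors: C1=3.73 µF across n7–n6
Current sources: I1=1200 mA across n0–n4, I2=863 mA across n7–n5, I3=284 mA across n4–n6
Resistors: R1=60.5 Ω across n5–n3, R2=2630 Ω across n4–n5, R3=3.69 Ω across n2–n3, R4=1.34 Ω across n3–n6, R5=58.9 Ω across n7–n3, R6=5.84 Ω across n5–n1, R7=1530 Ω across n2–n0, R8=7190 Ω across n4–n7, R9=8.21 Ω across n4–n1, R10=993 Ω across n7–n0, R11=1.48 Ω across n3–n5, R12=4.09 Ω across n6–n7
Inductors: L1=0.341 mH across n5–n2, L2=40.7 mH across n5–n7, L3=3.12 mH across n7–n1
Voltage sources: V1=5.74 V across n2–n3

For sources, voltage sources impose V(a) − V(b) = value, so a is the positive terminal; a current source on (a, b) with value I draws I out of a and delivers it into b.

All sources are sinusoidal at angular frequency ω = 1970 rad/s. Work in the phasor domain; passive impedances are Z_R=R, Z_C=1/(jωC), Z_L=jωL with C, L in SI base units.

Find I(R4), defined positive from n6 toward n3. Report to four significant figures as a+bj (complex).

-0.09187-0.7799j A

Element admittances at ω=1970 rad/s:
  Y(C1) = 0.000+0.007348j S between n7,n6
  I1: injects 1.2 A into n4 (from n0)
  Y(R1) = 0.01653+0.000j S between n5,n3
  I2: injects 0.863 A into n5 (from n7)
  Y(L1) = 0.000-1.489j S between n5,n2
  Y(R2) = 0.0003802+0.000j S between n4,n5
  I3: injects 0.284 A into n6 (from n4)
  Y(R3) = 0.2710+0.000j S between n2,n3
  Y(R4) = 0.7463+0.000j S between n3,n6
  Y(L2) = 0.000-0.01247j S between n5,n7
  Y(R5) = 0.01698+0.000j S between n7,n3
  Y(R6) = 0.1712+0.000j S between n5,n1
  Y(L3) = 0.000-0.1627j S between n7,n1
  Y(R7) = 0.0006536+0.000j S between n2,n0
  Y(R8) = 0.0001391+0.000j S between n4,n7
  Y(R9) = 0.1218+0.000j S between n4,n1
  Y(R10) = 0.001007+0.000j S between n7,n0
  Y(R11) = 0.6757+0.000j S between n3,n5
  Y(R12) = 0.2445+0.000j S between n6,n7
  V1: constraint V(n2)−V(n3) = 5.74
Assemble and solve the 8×8 MNA system:
  V(n1)=724.4+5.413j  V(n2)=727.2+2.538j  V(n3)=721.4+2.538j  V(n4)=731.9+5.391j  V(n5)=725.8+0.8923j  V(n6)=721.3+1.493j  V(n7)=719.7-1.647j
  i(V1)=-4.481+1.990j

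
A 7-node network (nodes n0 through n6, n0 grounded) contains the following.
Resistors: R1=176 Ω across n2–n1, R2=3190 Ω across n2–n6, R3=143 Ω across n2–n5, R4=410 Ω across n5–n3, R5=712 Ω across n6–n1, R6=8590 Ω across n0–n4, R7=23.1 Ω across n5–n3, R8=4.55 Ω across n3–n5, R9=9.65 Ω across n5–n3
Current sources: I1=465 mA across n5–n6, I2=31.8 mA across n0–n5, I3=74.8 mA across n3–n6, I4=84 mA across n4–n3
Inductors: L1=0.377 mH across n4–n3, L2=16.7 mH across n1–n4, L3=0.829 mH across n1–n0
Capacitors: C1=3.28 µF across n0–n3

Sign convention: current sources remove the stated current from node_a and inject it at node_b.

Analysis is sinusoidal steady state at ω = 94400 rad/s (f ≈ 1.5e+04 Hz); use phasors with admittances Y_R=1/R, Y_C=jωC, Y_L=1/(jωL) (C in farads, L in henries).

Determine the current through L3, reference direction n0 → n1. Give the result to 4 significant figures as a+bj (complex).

-0.4371+0.1001j A

Apply KCL at each of the 6 non-ground nodes and solve the resulting linear system.
Node n1: branches {R1, R5, L2, L3} → V_1 = 7.831+34.21j
Node n2: branches {R1, R2, R3} → V_2 = 10.87+16.57j
Node n3: branches {R4, L1, I3, R7, R8, R9, C1, I4} → V_3 = 0.3235+1.309j
Node n4: branches {L1, R6, L2, I4} → V_4 = 0.4857-0.8901j
Node n5: branches {I1, R3, R4, I2, R7, R8, R9} → V_5 = -0.6321+1.593j
Node n6: branches {R2, I1, R5, I3} → V_6 = 322.6+30.99j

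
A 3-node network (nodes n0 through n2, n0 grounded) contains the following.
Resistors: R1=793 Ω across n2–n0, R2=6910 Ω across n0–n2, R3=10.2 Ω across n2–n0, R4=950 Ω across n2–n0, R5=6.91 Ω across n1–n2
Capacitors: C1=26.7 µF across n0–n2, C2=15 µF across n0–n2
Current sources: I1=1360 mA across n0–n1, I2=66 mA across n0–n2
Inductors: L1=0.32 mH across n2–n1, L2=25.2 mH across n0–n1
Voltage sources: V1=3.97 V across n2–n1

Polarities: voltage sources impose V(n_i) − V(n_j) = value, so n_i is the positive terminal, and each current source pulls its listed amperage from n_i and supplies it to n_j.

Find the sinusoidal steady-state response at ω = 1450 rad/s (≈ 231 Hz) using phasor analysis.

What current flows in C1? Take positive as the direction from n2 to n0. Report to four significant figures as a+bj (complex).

Apply KCL at each of the 2 non-ground nodes and solve the resulting linear system.
Node n1: branches {I1, L1, L2, R5, V1} → V_1 = 8.510-5.191j
Node n2: branches {R1, C1, R2, R3, C2, L1, I2, R4, R5, V1} → V_2 = 12.48-5.191j
Source currents: i(V1)=-2.077+8.323j

0.2010+0.4832j A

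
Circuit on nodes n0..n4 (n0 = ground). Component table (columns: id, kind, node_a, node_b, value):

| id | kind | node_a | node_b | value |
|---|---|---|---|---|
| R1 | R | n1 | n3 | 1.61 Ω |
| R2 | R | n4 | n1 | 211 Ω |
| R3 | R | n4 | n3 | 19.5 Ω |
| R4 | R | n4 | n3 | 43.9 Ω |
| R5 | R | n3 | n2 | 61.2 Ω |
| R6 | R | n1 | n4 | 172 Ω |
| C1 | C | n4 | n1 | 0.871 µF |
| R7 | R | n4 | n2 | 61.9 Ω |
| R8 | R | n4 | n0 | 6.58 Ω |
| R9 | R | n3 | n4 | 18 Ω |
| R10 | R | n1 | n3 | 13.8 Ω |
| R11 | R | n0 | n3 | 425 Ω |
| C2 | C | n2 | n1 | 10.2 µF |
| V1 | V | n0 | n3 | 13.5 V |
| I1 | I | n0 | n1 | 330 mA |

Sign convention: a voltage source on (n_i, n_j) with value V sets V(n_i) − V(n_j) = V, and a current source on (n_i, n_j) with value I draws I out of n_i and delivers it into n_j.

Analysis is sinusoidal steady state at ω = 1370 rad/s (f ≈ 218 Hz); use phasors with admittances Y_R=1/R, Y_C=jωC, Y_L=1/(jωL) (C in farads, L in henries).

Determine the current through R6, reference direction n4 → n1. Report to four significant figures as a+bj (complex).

0.03625-0.0007697j A

MNA unknowns: 4 node voltages V₁..V_4 plus 1 source current (V1)
R1: Y=0.6211+0.000j on G[1,3]
R2: Y=0.004739+0.000j on G[4,1]
R3: Y=0.05128+0.000j on G[4,3]
R4: Y=0.02278+0.000j on G[4,3]
R5: Y=0.01634+0.000j on G[3,2]
R6: Y=0.005814+0.000j on G[1,4]
C1: Y=0.000+0.001193j on G[4,1]
R7: Y=0.01616+0.000j on G[4,2]
R8: Y=0.1520+0.000j on G[4,0]
R9: Y=0.05556+0.000j on G[3,4]
R10: Y=0.07246+0.000j on G[1,3]
R11: Y=0.002353+0.000j on G[0,3]
C2: Y=0.000+0.01397j on G[2,1]
V1: row V0−V3=13.5, i_V1 at 0,3
I1: z[0]−=0.33, z[1]+=0.33
solve → V1=-12.91+0.05566j, V2=-10.58-1.040j, V3=-13.50+0.000j, V4=-6.672-0.07673j
aux → i_V1=-1.376-0.01166j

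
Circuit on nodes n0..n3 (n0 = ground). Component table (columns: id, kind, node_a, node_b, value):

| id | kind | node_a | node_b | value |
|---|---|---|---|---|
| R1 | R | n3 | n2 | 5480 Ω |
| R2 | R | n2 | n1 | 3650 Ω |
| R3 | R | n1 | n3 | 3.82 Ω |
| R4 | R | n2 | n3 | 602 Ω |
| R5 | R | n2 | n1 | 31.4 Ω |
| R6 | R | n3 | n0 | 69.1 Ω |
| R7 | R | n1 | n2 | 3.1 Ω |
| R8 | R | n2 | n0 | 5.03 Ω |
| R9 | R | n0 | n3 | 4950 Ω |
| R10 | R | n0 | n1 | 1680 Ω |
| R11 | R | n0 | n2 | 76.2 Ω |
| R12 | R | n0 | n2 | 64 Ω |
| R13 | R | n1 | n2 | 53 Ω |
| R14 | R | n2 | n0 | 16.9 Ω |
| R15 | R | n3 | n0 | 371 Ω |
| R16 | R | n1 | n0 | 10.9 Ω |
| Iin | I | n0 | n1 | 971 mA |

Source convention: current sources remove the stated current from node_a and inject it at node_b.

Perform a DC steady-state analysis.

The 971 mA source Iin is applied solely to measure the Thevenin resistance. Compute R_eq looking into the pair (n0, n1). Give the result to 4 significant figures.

R_eq = 3.689 Ω

MNA unknowns: 3 node voltages V₁..V_3
R1: Y=0.0001825 on G[3,2]
R2: Y=0.0002740 on G[2,1]
R3: Y=0.2618 on G[1,3]
R4: Y=0.001661 on G[2,3]
R5: Y=0.03185 on G[2,1]
R6: Y=0.01447 on G[3,0]
R7: Y=0.3226 on G[1,2]
R8: Y=0.1988 on G[2,0]
R9: Y=0.0002020 on G[0,3]
R10: Y=0.0005952 on G[0,1]
R11: Y=0.01312 on G[0,2]
R12: Y=0.01562 on G[0,2]
R13: Y=0.01887 on G[1,2]
R14: Y=0.05917 on G[2,0]
R15: Y=0.002695 on G[3,0]
R16: Y=0.09174 on G[1,0]
Iin: z[0]−=0.971, z[1]+=0.971
solve → V1=3.582, V2=2.030, V3=3.350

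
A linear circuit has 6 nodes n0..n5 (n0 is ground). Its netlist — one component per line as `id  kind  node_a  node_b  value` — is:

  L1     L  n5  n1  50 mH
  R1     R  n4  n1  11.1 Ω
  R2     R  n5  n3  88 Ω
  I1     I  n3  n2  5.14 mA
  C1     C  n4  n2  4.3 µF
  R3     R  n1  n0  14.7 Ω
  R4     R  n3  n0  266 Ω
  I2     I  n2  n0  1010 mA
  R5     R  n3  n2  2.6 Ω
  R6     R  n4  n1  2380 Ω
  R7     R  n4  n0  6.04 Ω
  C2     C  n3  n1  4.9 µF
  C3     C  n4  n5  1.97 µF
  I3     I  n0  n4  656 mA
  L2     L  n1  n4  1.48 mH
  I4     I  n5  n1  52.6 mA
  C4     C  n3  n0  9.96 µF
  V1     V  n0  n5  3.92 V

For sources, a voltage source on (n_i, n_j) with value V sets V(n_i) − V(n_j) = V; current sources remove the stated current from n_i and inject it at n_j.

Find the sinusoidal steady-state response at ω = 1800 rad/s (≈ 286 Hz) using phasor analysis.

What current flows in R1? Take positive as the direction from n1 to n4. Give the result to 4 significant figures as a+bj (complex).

-0.02062-0.05284j A

Element admittances at ω=1800 rad/s:
  Y(L1) = 0.000-0.01111j S between n5,n1
  Y(R1) = 0.09009+0.000j S between n4,n1
  Y(R2) = 0.01136+0.000j S between n5,n3
  I1: injects 0.00514 A into n2 (from n3)
  Y(C1) = 0.000+0.007740j S between n4,n2
  Y(R3) = 0.06803+0.000j S between n1,n0
  Y(R4) = 0.003759+0.000j S between n3,n0
  I2: injects 1.01 A into n0 (from n2)
  Y(R5) = 0.3846+0.000j S between n3,n2
  Y(R6) = 0.0004202+0.000j S between n4,n1
  Y(R7) = 0.1656+0.000j S between n4,n0
  Y(C2) = 0.000+0.008820j S between n3,n1
  Y(C3) = 0.000+0.003546j S between n4,n5
  I3: injects 0.656 A into n4 (from n0)
  Y(L2) = 0.000-0.3754j S between n1,n4
  I4: injects 0.0526 A into n1 (from n5)
  Y(C4) = 0.000+0.01793j S between n3,n0
  V1: constraint V(n0)−V(n5) = 3.92
Assemble and solve the 6×6 MNA system:
  V(n1)=1.031-1.133j  V(n2)=-12.30+25.89j  V(n3)=-10.22+25.62j  V(n4)=1.259-0.5466j  V(n5)=-3.920+0.000j
  i(V1)=0.1349-0.2545j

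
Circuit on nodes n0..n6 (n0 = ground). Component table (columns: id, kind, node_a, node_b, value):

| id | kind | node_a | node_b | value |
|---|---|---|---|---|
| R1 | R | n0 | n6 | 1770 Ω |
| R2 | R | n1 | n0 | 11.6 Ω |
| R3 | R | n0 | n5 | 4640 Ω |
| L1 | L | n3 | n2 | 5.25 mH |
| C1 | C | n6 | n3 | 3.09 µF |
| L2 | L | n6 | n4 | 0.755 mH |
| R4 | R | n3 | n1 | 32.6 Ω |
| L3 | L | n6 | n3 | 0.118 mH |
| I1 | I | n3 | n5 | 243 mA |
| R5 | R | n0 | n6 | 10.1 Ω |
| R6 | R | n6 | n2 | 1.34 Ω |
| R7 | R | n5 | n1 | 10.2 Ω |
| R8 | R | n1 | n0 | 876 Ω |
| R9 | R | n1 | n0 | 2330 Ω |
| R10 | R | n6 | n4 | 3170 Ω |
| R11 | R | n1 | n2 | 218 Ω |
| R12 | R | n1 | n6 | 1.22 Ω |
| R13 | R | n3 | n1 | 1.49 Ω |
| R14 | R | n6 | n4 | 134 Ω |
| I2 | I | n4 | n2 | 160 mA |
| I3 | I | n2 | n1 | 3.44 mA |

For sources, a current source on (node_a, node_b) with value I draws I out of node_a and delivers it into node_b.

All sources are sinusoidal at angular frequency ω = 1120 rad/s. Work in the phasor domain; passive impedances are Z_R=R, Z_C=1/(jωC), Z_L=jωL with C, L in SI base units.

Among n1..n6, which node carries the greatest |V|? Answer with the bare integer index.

5

MNA unknowns: 6 node voltages V₁..V_6
R1: Y=0.0005650+0.000j on G[0,6]
R2: Y=0.08621+0.000j on G[1,0]
R3: Y=0.0002155+0.000j on G[0,5]
L1: Y=0.000-0.1701j on G[3,2]
C1: Y=0.000+0.003461j on G[6,3]
L2: Y=0.000-1.183j on G[6,4]
R4: Y=0.03067+0.000j on G[3,1]
L3: Y=0.000-7.567j on G[6,3]
I1: z[3]−=0.243, z[5]+=0.243
R5: Y=0.09901+0.000j on G[0,6]
R6: Y=0.7463+0.000j on G[6,2]
R7: Y=0.09804+0.000j on G[5,1]
R8: Y=0.001142+0.000j on G[1,0]
R9: Y=0.0004292+0.000j on G[1,0]
R10: Y=0.0003155+0.000j on G[6,4]
R11: Y=0.004587+0.000j on G[1,2]
R12: Y=0.8197+0.000j on G[1,6]
R13: Y=0.6711+0.000j on G[3,1]
R14: Y=0.007463+0.000j on G[6,4]
I2: z[4]−=0.16, z[2]+=0.16
I3: z[2]−=0.00344, z[1]+=0.00344
solve → V1=0.08137-0.003814j, V2=0.1186+0.04691j, V3=-0.07379-0.01301j, V4=-0.07815-0.1319j, V5=2.554-0.003805j, V6=-0.07726+0.003370j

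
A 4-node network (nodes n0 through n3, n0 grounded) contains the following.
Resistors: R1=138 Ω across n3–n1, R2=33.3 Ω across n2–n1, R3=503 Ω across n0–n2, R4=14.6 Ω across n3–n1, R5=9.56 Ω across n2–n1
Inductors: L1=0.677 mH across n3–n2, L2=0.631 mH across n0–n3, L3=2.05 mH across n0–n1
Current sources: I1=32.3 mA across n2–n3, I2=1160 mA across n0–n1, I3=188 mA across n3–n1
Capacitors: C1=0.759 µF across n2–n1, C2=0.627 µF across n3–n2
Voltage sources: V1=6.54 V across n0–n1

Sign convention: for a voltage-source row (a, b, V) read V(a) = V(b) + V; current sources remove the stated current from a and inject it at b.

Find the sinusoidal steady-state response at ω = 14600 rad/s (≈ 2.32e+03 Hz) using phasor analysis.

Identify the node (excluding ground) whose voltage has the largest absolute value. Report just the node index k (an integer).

Element admittances at ω=14600 rad/s:
  Y(R1) = 0.007246+0.000j S between n3,n1
  Y(L1) = 0.000-0.1012j S between n3,n2
  I1: injects 0.0323 A into n3 (from n2)
  Y(R2) = 0.03003+0.000j S between n2,n1
  Y(L2) = 0.000-0.1085j S between n0,n3
  Y(R3) = 0.001988+0.000j S between n0,n2
  Y(C1) = 0.000+0.01108j S between n2,n1
  Y(C2) = 0.000+0.009154j S between n3,n2
  I2: injects 1.16 A into n1 (from n0)
  Y(R4) = 0.06849+0.000j S between n3,n1
  Y(L3) = 0.000-0.03341j S between n0,n1
  Y(R5) = 0.1046+0.000j S between n2,n1
  I3: injects 0.188 A into n1 (from n3)
  V1: constraint V(n0)−V(n1) = 6.54
Assemble and solve the 4×4 MNA system:
  V(n1)=-6.540+0.000j  V(n2)=-7.232-1.938j  V(n3)=-4.271-2.523j
  i(V1)=-1.448+0.6782j

2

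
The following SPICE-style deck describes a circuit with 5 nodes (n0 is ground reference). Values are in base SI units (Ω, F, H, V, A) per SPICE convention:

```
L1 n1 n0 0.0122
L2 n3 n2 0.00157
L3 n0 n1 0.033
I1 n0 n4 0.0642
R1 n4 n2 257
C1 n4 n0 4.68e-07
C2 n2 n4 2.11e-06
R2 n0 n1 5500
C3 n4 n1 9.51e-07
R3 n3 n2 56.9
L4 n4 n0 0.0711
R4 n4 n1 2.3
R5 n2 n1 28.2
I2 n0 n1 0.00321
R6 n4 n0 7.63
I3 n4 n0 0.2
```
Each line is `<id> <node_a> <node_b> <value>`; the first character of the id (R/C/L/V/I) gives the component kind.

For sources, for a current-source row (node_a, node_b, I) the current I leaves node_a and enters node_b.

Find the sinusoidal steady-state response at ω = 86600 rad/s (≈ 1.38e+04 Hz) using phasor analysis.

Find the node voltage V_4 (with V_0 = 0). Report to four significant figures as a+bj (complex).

-0.9280+0.2763j V

Element admittances at ω=86600 rad/s:
  Y(L1) = 0.000-0.0009465j S between n1,n0
  Y(L2) = 0.000-0.007355j S between n3,n2
  Y(L3) = 0.000-0.0003499j S between n0,n1
  I1: injects 0.0642 A into n4 (from n0)
  Y(R1) = 0.003891+0.000j S between n4,n2
  Y(C1) = 0.000+0.04053j S between n4,n0
  Y(C2) = 0.000+0.1827j S between n2,n4
  Y(R2) = 0.0001818+0.000j S between n0,n1
  Y(C3) = 0.000+0.08236j S between n4,n1
  Y(R3) = 0.01757+0.000j S between n3,n2
  Y(L4) = 0.000-0.0001624j S between n4,n0
  Y(R4) = 0.4348+0.000j S between n4,n1
  Y(R5) = 0.03546+0.000j S between n2,n1
  I2: injects 0.00321 A into n1 (from n0)
  Y(R6) = 0.1311+0.000j S between n4,n0
  I3: injects 0.2 A into n0 (from n4)
Assemble and solve the 4×4 MNA system:
  V(n1)=-0.9222+0.2726j  V(n2)=-0.9284+0.2751j  V(n3)=-0.9284+0.2751j  V(n4)=-0.9280+0.2763j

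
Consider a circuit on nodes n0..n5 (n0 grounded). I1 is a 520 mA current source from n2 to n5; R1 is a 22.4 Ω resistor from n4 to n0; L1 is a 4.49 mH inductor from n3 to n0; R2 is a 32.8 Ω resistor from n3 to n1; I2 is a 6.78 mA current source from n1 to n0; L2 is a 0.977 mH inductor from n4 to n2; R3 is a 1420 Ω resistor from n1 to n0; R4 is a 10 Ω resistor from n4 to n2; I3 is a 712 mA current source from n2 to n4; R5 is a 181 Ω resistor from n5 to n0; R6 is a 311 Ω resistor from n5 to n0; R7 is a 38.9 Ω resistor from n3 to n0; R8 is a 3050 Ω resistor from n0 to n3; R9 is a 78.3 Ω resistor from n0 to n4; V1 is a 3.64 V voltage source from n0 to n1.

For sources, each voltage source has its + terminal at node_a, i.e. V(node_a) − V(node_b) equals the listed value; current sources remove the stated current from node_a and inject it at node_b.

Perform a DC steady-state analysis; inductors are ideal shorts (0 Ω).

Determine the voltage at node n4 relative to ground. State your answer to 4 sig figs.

MNA unknowns: 5 node voltages V₁..V_5 plus 3 source currents (L1, L2, V1)
I1: z[2]−=0.52, z[5]+=0.52
R1: Y=0.04464 on G[4,0]
L1: row V3−V0=0, i_L1 at 3,0
R2: Y=0.03049 on G[3,1]
I2: z[1]−=0.00678, z[0]+=0.00678
L2: row V4−V2=0, i_L2 at 4,2
R3: Y=0.0007042 on G[1,0]
R4: Y=0.1000 on G[4,2]
I3: z[2]−=0.712, z[4]+=0.712
R5: Y=0.005525 on G[5,0]
R6: Y=0.003215 on G[5,0]
R7: Y=0.02571 on G[3,0]
R8: Y=0.0003279 on G[0,3]
R9: Y=0.01277 on G[0,4]
V1: row V0−V1=3.64, i_V1 at 0,1
solve → V1=-3.640, V2=-9.057, V3=0.000, V4=-9.057, V5=59.49
aux → i_L1=-0.1110, i_L2=1.232, i_V1=-0.1068

-9.057 V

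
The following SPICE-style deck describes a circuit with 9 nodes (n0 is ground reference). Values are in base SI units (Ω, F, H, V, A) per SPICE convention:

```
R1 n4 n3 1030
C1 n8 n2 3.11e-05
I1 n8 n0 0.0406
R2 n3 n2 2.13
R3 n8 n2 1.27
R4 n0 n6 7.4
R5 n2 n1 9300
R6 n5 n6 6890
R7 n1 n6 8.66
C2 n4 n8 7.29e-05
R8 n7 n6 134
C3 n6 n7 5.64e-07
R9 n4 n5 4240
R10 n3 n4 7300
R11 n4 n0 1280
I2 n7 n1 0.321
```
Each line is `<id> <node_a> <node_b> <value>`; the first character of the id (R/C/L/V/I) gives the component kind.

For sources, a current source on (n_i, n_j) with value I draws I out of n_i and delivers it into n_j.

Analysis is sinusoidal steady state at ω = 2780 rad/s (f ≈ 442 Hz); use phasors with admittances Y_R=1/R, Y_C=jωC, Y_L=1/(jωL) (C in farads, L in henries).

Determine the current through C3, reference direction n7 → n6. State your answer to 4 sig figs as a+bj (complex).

-0.01357-0.06459j A

Apply KCL at each of the 8 non-ground nodes and solve the resulting linear system.
Node n1: branches {R5, R7, I2} → V_1 = 2.677+0.0002575j
Node n2: branches {C1, R2, R3, R5} → V_2 = -41.19+0.1569j
Node n3: branches {R1, R2, R10} → V_3 = -41.19+0.1564j
Node n4: branches {R1, C2, R9, R10, R11} → V_4 = -41.20-0.01932j
Node n5: branches {R6, R9} → V_5 = -25.53-0.01192j
Node n6: branches {R4, R6, R7, R8, C3} → V_6 = -0.06226+0.0001117j
Node n7: branches {R8, C3, I2} → V_7 = -41.26+8.655j
Node n8: branches {C1, I1, R3, C2} → V_8 = -41.20+0.1578j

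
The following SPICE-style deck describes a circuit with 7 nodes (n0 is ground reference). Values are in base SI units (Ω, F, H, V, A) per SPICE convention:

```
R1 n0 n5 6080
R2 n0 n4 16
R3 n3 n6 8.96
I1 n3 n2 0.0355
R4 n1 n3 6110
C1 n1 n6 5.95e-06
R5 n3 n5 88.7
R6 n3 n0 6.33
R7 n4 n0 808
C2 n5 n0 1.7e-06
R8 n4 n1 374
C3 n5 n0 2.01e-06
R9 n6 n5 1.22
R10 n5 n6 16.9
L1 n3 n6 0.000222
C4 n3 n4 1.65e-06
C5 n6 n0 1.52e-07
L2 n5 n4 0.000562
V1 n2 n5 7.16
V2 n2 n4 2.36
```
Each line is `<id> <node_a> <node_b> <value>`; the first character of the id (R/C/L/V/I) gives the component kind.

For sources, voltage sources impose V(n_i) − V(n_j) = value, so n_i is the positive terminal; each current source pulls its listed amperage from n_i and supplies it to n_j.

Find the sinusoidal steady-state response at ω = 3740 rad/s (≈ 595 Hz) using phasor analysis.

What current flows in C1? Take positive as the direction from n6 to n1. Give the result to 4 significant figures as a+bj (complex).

-0.01208-0.001544j A

Apply KCL at each of the 6 non-ground nodes and solve the resulting linear system.
Node n1: branches {R4, C1, R8} → V_1 = -1.257-0.5419j
Node n2: branches {I1, V1, V2} → V_2 = 5.626-0.006202j
Node n3: branches {R3, I1, R4, R5, R6, L1, C4} → V_3 = -1.316+0.1421j
Node n4: branches {R2, R7, R8, C4, L2, V2} → V_4 = 3.266-0.006202j
Node n5: branches {R1, R5, C2, C3, R9, R10, L2, V1} → V_5 = -1.534-0.006202j
Node n6: branches {R3, C1, R9, R10, L1, C5} → V_6 = -1.326+0.001023j
Source currents: i(V1)=-0.1856+2.254j, i(V2)=0.2211-2.254j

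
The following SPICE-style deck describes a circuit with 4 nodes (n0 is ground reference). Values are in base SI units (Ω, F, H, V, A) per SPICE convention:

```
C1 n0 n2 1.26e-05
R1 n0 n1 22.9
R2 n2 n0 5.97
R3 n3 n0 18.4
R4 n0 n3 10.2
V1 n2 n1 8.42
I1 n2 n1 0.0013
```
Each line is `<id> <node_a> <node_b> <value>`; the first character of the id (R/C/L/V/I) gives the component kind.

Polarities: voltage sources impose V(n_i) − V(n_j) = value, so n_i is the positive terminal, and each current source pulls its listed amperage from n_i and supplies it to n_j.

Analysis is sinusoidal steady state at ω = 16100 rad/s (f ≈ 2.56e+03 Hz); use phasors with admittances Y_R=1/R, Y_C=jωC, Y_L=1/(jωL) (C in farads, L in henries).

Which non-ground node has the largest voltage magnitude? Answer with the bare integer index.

1

Element admittances at ω=16100 rad/s:
  Y(C1) = 0.000+0.2029j S between n0,n2
  Y(R1) = 0.04367+0.000j S between n0,n1
  Y(R2) = 0.1675+0.000j S between n2,n0
  Y(R3) = 0.05435+0.000j S between n3,n0
  Y(R4) = 0.09804+0.000j S between n0,n3
  V1: constraint V(n2)−V(n1) = 8.42
  I1: injects 0.0013 A into n1 (from n2)
Assemble and solve the 4×4 MNA system:
  V(n1)=-7.514-0.8699j  V(n2)=0.9055-0.8699j  V(n3)=0.000+0.000j
  i(V1)=-0.3294-0.03799j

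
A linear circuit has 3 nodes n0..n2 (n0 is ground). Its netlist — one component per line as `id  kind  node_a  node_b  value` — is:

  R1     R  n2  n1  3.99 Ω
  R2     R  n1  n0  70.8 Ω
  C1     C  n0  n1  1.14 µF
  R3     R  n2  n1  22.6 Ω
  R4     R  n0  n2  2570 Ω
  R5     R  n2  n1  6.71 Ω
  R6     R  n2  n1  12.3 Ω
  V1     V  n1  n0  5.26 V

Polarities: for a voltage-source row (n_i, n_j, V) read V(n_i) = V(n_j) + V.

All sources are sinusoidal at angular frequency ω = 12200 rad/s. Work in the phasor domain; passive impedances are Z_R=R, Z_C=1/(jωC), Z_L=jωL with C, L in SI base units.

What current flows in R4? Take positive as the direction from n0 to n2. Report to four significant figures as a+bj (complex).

-0.002045+0.000j A

Element admittances at ω=12200 rad/s:
  Y(R1) = 0.2506+0.000j S between n2,n1
  Y(R2) = 0.01412+0.000j S between n1,n0
  Y(C1) = 0.000+0.01391j S between n0,n1
  Y(R3) = 0.04425+0.000j S between n2,n1
  Y(R4) = 0.0003891+0.000j S between n0,n2
  Y(R5) = 0.1490+0.000j S between n2,n1
  Y(R6) = 0.08130+0.000j S between n2,n1
  V1: constraint V(n1)−V(n0) = 5.26
Assemble and solve the 3×3 MNA system:
  V(n1)=5.260+0.000j  V(n2)=5.256+0.000j
  i(V1)=-0.07634-0.07316j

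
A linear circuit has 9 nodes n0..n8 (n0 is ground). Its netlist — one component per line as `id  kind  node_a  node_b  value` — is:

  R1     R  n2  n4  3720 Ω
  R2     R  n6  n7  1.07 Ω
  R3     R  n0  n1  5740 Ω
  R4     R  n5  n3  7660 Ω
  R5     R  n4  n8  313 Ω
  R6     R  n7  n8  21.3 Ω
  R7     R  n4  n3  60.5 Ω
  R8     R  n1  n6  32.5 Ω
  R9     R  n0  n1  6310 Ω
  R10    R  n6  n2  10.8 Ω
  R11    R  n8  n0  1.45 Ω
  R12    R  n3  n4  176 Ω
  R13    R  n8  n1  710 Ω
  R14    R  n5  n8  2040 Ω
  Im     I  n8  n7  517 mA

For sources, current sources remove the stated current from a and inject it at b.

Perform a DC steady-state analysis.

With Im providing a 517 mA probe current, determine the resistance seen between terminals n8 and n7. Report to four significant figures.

Element admittances at DC:
  Y(R1) = 0.0002688 S between n2,n4
  Y(R2) = 0.9346 S between n6,n7
  Y(R3) = 0.0001742 S between n0,n1
  Y(R4) = 0.0001305 S between n5,n3
  Y(R5) = 0.003195 S between n4,n8
  Y(R6) = 0.04695 S between n7,n8
  Y(R7) = 0.01653 S between n4,n3
  Y(R8) = 0.03077 S between n1,n6
  Y(R9) = 0.0001585 S between n0,n1
  Y(R10) = 0.09259 S between n6,n2
  Y(R11) = 0.6897 S between n8,n0
  Y(R12) = 0.005682 S between n3,n4
  Y(R13) = 0.001408 S between n8,n1
  Y(R14) = 0.0004902 S between n5,n8
  Im: injects 0.517 A into n7 (from n8)
Assemble and solve the 8×8 MNA system:
  V(n1)=9.994  V(n2)=10.53  V(n3)=0.7857  V(n4)=0.7893  V(n5)=0.1614  V(n6)=10.56  V(n7)=10.58  V(n8)=-0.004821

R_eq = 20.47 Ω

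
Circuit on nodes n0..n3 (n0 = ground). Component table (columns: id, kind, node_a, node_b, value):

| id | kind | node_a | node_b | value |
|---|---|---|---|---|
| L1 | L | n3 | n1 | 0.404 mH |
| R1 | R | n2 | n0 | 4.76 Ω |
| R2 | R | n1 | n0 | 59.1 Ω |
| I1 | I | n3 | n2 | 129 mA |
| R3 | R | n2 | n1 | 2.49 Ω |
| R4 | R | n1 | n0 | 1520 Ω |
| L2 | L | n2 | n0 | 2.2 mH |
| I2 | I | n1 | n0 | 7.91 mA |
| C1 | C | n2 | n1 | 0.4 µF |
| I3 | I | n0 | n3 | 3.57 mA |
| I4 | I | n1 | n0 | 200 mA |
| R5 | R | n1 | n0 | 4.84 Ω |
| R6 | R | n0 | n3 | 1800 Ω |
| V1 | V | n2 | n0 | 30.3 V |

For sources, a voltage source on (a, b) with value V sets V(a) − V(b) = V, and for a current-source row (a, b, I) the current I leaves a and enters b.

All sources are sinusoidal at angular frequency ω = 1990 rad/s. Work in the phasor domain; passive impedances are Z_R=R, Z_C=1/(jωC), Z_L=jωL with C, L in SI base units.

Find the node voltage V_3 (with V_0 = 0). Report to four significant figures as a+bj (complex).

MNA unknowns: 3 node voltages V₁..V_3 plus 1 source current (V1)
L1: Y=0.000-1.244j on G[3,1]
R1: Y=0.2101+0.000j on G[2,0]
R2: Y=0.01692+0.000j on G[1,0]
I1: z[3]−=0.129, z[2]+=0.129
R3: Y=0.4016+0.000j on G[2,1]
R4: Y=0.0006579+0.000j on G[1,0]
L2: Y=0.000-0.2284j on G[2,0]
I2: z[1]−=0.00791, z[0]+=0.00791
C1: Y=0.000+0.0007960j on G[2,1]
I3: z[0]−=0.00357, z[3]+=0.00357
I4: z[1]−=0.2, z[0]+=0.2
R5: Y=0.2066+0.000j on G[1,0]
R6: Y=0.0005556+0.000j on G[0,3]
V1: row V2−V0=30.3, i_V1 at 2,0
solve → V1=18.90+0.01459j, V2=30.30+0.000j, V3=18.90-0.09469j
aux → i_V1=-10.82+6.918j

18.90-0.09469j V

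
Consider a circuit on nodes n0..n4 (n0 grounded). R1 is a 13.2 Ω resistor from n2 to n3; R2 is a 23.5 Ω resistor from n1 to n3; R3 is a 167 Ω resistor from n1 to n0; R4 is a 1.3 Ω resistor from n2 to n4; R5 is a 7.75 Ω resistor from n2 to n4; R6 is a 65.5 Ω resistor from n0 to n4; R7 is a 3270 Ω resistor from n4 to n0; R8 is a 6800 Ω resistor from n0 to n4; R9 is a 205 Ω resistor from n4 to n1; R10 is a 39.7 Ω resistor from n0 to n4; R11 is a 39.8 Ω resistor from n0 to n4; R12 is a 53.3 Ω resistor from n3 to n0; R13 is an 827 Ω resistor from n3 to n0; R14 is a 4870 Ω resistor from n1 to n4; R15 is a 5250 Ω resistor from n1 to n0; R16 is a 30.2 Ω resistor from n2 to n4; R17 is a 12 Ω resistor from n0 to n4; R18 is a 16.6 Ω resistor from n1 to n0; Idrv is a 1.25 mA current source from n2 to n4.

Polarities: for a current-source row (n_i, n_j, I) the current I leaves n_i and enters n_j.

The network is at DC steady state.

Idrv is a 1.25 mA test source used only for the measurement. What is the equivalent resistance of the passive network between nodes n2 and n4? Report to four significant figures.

MNA unknowns: 4 node voltages V₁..V_4
R1: Y=0.07576 on G[2,3]
R2: Y=0.04255 on G[1,3]
R3: Y=0.005988 on G[1,0]
R4: Y=0.7692 on G[2,4]
R5: Y=0.1290 on G[2,4]
R6: Y=0.01527 on G[0,4]
R7: Y=0.0003058 on G[4,0]
R8: Y=0.0001471 on G[0,4]
R9: Y=0.004878 on G[4,1]
R10: Y=0.02519 on G[0,4]
R11: Y=0.02513 on G[0,4]
R12: Y=0.01876 on G[3,0]
R13: Y=0.001209 on G[3,0]
R14: Y=0.0002053 on G[1,4]
R15: Y=0.0001905 on G[1,0]
R16: Y=0.03311 on G[2,4]
R17: Y=0.08333 on G[0,4]
R18: Y=0.06024 on G[1,0]
Idrv: z[2]−=0.00125, z[4]+=0.00125
solve → V1=-0.0002456, V2=-0.001107, V3=-0.0006821, V4=0.0002004

R_eq = 1.046 Ω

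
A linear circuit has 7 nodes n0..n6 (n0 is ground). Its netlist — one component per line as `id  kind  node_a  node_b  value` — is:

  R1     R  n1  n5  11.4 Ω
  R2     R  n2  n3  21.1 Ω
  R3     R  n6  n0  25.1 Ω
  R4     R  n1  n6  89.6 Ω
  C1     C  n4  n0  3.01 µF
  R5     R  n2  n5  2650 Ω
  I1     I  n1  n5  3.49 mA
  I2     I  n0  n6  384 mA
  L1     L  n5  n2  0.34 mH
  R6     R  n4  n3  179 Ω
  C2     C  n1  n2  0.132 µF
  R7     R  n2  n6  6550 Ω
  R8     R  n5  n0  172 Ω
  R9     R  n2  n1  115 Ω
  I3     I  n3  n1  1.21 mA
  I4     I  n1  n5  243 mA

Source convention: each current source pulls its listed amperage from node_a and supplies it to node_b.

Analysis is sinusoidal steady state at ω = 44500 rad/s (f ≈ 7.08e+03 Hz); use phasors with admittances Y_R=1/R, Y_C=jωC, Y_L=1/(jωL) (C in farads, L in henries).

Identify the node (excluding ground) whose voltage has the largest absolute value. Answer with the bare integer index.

6

MNA unknowns: 6 node voltages V₁..V_6
R1: Y=0.08772+0.000j on G[1,5]
R2: Y=0.04739+0.000j on G[2,3]
R3: Y=0.03984+0.000j on G[6,0]
R4: Y=0.01116+0.000j on G[1,6]
C1: Y=0.000+0.1339j on G[4,0]
R5: Y=0.0003774+0.000j on G[2,5]
I1: z[1]−=0.00349, z[5]+=0.00349
I2: z[0]−=0.384, z[6]+=0.384
L1: Y=0.000-0.06609j on G[5,2]
R6: Y=0.005587+0.000j on G[4,3]
C2: Y=0.000+0.005874j on G[1,2]
R7: Y=0.0001527+0.000j on G[2,6]
R8: Y=0.005814+0.000j on G[5,0]
R9: Y=0.008696+0.000j on G[2,1]
I3: z[3]−=0.00121, z[1]+=0.00121
I4: z[1]−=0.243, z[5]+=0.243
solve → V1=3.253+0.1622j, V2=5.206-0.6058j, V3=4.633-0.5623j, V4=-0.01537-0.1939j, V5=5.171+0.1239j, V6=8.232+0.03359j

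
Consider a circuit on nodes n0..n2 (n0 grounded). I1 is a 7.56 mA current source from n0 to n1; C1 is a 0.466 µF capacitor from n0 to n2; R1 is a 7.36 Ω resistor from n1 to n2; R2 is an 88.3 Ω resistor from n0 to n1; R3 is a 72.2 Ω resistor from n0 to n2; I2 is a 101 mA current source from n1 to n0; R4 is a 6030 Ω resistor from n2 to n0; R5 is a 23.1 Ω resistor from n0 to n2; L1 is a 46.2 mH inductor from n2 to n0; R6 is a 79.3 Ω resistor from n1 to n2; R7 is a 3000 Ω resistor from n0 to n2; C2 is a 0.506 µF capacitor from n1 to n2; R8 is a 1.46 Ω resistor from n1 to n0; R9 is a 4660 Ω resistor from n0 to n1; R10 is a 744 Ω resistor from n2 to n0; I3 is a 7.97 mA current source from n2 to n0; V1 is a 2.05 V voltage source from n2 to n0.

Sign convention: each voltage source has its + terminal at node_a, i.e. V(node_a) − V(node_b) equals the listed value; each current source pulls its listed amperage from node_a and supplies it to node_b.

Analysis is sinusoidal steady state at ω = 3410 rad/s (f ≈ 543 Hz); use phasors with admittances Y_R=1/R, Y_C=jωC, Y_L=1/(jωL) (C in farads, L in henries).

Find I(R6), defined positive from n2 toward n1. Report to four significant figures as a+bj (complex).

0.02270-4.636e-05j A

Element admittances at ω=3410 rad/s:
  I1: injects 0.00756 A into n1 (from n0)
  Y(C1) = 0.000+0.001589j S between n0,n2
  Y(R1) = 0.1359+0.000j S between n1,n2
  Y(R2) = 0.01133+0.000j S between n0,n1
  Y(R3) = 0.01385+0.000j S between n0,n2
  I2: injects 0.101 A into n0 (from n1)
  Y(R4) = 0.0001658+0.000j S between n2,n0
  Y(R5) = 0.04329+0.000j S between n0,n2
  Y(L1) = 0.000-0.006348j S between n2,n0
  Y(R6) = 0.01261+0.000j S between n1,n2
  Y(R7) = 0.0003333+0.000j S between n0,n2
  Y(C2) = 0.000+0.001725j S between n1,n2
  Y(R8) = 0.6849+0.000j S between n1,n0
  Y(R9) = 0.0002146+0.000j S between n0,n1
  Y(R10) = 0.001344+0.000j S between n2,n0
  I3: injects 0.00797 A into n0 (from n2)
  V1: constraint V(n2)−V(n0) = 2.05
Assemble and solve the 3×3 MNA system:
  V(n1)=0.2497+0.003676j  V(n2)=2.050+0.000j
  i(V1)=-0.3962+0.007194j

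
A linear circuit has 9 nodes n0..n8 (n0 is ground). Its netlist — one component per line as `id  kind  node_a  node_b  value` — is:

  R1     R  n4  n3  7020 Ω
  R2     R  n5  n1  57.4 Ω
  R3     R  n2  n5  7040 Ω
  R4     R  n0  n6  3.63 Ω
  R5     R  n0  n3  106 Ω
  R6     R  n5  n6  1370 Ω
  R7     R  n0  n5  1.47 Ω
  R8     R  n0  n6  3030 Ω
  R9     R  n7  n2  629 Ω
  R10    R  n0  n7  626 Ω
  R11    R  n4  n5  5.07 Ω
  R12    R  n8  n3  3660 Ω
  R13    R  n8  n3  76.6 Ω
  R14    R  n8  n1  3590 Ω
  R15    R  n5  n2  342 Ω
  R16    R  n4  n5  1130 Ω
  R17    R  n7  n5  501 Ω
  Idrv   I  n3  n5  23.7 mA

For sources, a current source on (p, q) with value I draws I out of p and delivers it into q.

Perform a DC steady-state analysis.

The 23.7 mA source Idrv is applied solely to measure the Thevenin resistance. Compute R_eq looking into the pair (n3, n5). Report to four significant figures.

MNA unknowns: 8 node voltages V₁..V_8
R1: Y=0.0001425 on G[4,3]
R2: Y=0.01742 on G[5,1]
R3: Y=0.0001420 on G[2,5]
R4: Y=0.2755 on G[0,6]
R5: Y=0.009434 on G[0,3]
R6: Y=0.0007299 on G[5,6]
R7: Y=0.6803 on G[0,5]
R8: Y=0.0003300 on G[0,6]
R9: Y=0.001590 on G[7,2]
R10: Y=0.001597 on G[0,7]
R11: Y=0.1972 on G[4,5]
R12: Y=0.0002732 on G[8,3]
R13: Y=0.01305 on G[8,3]
R14: Y=0.0002786 on G[8,1]
R15: Y=0.002924 on G[5,2]
R16: Y=0.0008850 on G[4,5]
R17: Y=0.001996 on G[7,5]
Idrv: z[3]−=0.0237, z[5]+=0.0237
solve → V1=-0.004334, V2=0.02937, V3=-2.406, V4=0.03153, V5=0.03328, V6=8.784e-05, V7=0.02182, V8=-2.357

R_eq = 102.9 Ω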